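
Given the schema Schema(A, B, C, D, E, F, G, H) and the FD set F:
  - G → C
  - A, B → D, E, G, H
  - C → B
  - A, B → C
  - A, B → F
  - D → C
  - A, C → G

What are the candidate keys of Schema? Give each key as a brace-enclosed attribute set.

No FD produces {A}, so it must be in every candidate key.
{A, B}⁺ = {A, B, C, D, E, F, G, H} — all of the relation — so {A, B} is a candidate key.
{A, C}⁺ = {A, B, C, D, E, F, G, H} — all of the relation — so {A, C} is a candidate key.
{A, D}⁺ = {A, B, C, D, E, F, G, H} — all of the relation — so {A, D} is a candidate key.
{A, G}⁺ = {A, B, C, D, E, F, G, H} — all of the relation — so {A, G} is a candidate key.
No proper subset of any of these is a key, and no other minimal superkey exists.

{A, B}, {A, C}, {A, D}, {A, G}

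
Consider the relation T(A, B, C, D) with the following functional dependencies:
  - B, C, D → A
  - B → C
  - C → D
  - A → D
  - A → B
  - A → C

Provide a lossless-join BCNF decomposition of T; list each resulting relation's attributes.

{A, B, C}; {C, D}

Candidate keys of the original relation: {A}, {B}.
{A, B, C, D}: {C} determines {C, D} here but is not a superkey — split on C → D, giving {C, D} and {A, B, C}.
{C, D} is in BCNF.
{A, B, C} is in BCNF.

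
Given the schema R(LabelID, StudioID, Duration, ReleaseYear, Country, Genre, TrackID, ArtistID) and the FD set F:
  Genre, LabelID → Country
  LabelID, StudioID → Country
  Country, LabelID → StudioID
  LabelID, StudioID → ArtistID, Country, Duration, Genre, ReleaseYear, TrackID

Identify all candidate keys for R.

Attributes never on any right-hand side: {LabelID} — every candidate key must contain it.
{Country, LabelID}⁺ = {ArtistID, Country, Duration, Genre, LabelID, ReleaseYear, StudioID, TrackID} — all of the relation — so {Country, LabelID} is a candidate key.
{Genre, LabelID}⁺ = {ArtistID, Country, Duration, Genre, LabelID, ReleaseYear, StudioID, TrackID} — all of the relation — so {Genre, LabelID} is a candidate key.
{LabelID, StudioID}⁺ = {ArtistID, Country, Duration, Genre, LabelID, ReleaseYear, StudioID, TrackID} — all of the relation — so {LabelID, StudioID} is a candidate key.
These are minimal and exhaustive — every other superkey contains one of them.

{Country, LabelID}, {Genre, LabelID}, {LabelID, StudioID}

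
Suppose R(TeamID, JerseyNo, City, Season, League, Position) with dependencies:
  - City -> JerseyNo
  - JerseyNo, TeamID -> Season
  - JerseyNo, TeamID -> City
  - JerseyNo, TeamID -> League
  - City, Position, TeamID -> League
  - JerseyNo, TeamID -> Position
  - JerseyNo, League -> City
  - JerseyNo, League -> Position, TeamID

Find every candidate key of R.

Closure of {City, League} is {City, JerseyNo, League, Position, Season, TeamID}, the whole schema; {City, League} is a candidate key.
Closure of {City, TeamID} is {City, JerseyNo, League, Position, Season, TeamID}, the whole schema; {City, TeamID} is a candidate key.
Closure of {JerseyNo, League} is {City, JerseyNo, League, Position, Season, TeamID}, the whole schema; {JerseyNo, League} is a candidate key.
Closure of {JerseyNo, TeamID} is {City, JerseyNo, League, Position, Season, TeamID}, the whole schema; {JerseyNo, TeamID} is a candidate key.
No proper subset of any of these is a key, and no other minimal superkey exists.

{City, League}, {City, TeamID}, {JerseyNo, League}, {JerseyNo, TeamID}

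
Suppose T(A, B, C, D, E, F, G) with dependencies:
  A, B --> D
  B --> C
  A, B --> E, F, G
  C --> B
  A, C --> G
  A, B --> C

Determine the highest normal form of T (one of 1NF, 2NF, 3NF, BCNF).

Candidate keys: {A, B}, {A, C}. Prime attributes: {A, B, C}.
B --> C: {B}⁺ = {B, C}, which is not all of the attributes, so the left side is not a superkey — BCNF is violated.
Since {C} ⊆ prime attributes and every other non-superkey FD also has a prime right side, the schema is in 3NF.

3NF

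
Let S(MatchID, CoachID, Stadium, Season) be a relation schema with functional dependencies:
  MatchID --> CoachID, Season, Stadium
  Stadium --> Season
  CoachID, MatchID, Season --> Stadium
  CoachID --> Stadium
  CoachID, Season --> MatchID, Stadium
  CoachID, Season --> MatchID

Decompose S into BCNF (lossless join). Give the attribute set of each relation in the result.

Candidate keys of the original relation: {CoachID}, {MatchID}.
In {CoachID, MatchID, Season, Stadium}, {Stadium} is not a superkey ({Stadium}⁺ restricted to this set is {Season, Stadium}), so split on Stadium --> Season into {Season, Stadium} and {CoachID, MatchID, Stadium}.
{Season, Stadium}: every determinant is a superkey — BCNF.
{CoachID, MatchID, Stadium}: every determinant is a superkey — BCNF.

{CoachID, MatchID, Stadium}; {Season, Stadium}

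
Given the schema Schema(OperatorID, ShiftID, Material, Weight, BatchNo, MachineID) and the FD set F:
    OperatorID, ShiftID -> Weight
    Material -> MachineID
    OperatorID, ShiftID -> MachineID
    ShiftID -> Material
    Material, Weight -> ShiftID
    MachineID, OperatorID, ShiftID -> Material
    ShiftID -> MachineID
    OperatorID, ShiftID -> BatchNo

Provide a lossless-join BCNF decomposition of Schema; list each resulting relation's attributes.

Candidate keys of the original relation: {Material, OperatorID, Weight}, {OperatorID, ShiftID}.
In {BatchNo, MachineID, Material, OperatorID, ShiftID, Weight}, {Material} is not a superkey ({Material}⁺ restricted to this set is {MachineID, Material}), so split on Material -> MachineID into {MachineID, Material} and {BatchNo, Material, OperatorID, ShiftID, Weight}.
{MachineID, Material}: every determinant is a superkey — BCNF.
In {BatchNo, Material, OperatorID, ShiftID, Weight}, {ShiftID} is not a superkey ({ShiftID}⁺ restricted to this set is {Material, ShiftID}), so split on ShiftID -> Material into {Material, ShiftID} and {BatchNo, OperatorID, ShiftID, Weight}.
{Material, ShiftID}: every determinant is a superkey — BCNF.
{BatchNo, OperatorID, ShiftID, Weight}: every determinant is a superkey — BCNF.

{BatchNo, OperatorID, ShiftID, Weight}; {MachineID, Material}; {Material, ShiftID}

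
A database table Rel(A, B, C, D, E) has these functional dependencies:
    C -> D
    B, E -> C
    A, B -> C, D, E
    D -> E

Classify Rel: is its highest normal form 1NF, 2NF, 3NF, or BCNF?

2NF

Candidate key: {A, B}. Prime attributes: {A, B}.
For C -> D we have {C}⁺ = {C, D, E}; {C} is not a superkey, so BCNF fails.
C -> D has non-prime {D} on the right and a non-superkey on the left, so 3NF fails.
No proper subset of a key has a non-prime attribute in its closure, so there is no partial dependency; 2NF holds.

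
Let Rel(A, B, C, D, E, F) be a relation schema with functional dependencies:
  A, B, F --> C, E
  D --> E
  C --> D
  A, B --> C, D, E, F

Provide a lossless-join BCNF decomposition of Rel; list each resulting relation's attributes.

{A, B, C, F}; {C, D}; {D, E}

Candidate key of the original relation: {A, B}.
In {A, B, C, D, E, F}, {D} is not a superkey ({D}⁺ restricted to this set is {D, E}), so split on D --> E into {D, E} and {A, B, C, D, F}.
{D, E} is in BCNF.
In {A, B, C, D, F}, {C} is not a superkey ({C}⁺ restricted to this set is {C, D}), so split on C --> D into {C, D} and {A, B, C, F}.
{C, D} is in BCNF.
{A, B, C, F} is in BCNF.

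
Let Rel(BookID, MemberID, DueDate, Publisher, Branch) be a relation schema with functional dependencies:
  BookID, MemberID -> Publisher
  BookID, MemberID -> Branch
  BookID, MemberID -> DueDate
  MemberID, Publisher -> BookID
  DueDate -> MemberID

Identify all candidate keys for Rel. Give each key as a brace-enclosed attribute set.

{BookID, DueDate}⁺ = {BookID, Branch, DueDate, MemberID, Publisher}, which is every attribute, so {BookID, DueDate} is a candidate key.
{BookID, MemberID}⁺ = {BookID, Branch, DueDate, MemberID, Publisher}, which is every attribute, so {BookID, MemberID} is a candidate key.
{DueDate, Publisher}⁺ = {BookID, Branch, DueDate, MemberID, Publisher}, which is every attribute, so {DueDate, Publisher} is a candidate key.
{MemberID, Publisher}⁺ = {BookID, Branch, DueDate, MemberID, Publisher}, which is every attribute, so {MemberID, Publisher} is a candidate key.
These are minimal and exhaustive — every other superkey contains one of them.

{BookID, DueDate}, {BookID, MemberID}, {DueDate, Publisher}, {MemberID, Publisher}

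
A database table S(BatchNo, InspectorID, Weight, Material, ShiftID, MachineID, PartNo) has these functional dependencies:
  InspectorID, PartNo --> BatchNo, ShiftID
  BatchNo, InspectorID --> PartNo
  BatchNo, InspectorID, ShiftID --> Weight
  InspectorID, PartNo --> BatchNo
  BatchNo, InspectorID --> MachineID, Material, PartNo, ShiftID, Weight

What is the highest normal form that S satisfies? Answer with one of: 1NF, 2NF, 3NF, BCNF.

BCNF

Candidate keys: {BatchNo, InspectorID}, {InspectorID, PartNo}. Prime attributes: {BatchNo, InspectorID, PartNo}.
The left-hand side of every FD is a superkey, so BCNF is satisfied.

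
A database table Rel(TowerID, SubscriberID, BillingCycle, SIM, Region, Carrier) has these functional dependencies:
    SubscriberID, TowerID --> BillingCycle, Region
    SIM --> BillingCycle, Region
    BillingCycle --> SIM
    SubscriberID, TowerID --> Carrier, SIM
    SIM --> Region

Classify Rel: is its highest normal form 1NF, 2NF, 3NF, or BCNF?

2NF

Candidate key: {SubscriberID, TowerID}. Prime attributes: {SubscriberID, TowerID}.
SIM --> BillingCycle, Region: {SIM}⁺ = {BillingCycle, Region, SIM}, which is not all of the attributes, so the left side is not a superkey — BCNF is violated.
SIM --> BillingCycle, Region has non-prime {BillingCycle, Region} on the right and a non-superkey on the left, so 3NF fails.
No non-prime attribute depends on a proper subset of any candidate key, so 2NF holds.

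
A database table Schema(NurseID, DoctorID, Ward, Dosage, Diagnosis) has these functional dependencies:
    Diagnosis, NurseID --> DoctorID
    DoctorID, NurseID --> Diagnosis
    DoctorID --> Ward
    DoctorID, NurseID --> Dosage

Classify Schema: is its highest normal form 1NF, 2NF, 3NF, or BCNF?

1NF

Candidate keys: {Diagnosis, NurseID}, {DoctorID, NurseID}. Prime attributes: {Diagnosis, DoctorID, NurseID}.
For DoctorID --> Ward we have {DoctorID}⁺ = {DoctorID, Ward}; {DoctorID} is not a superkey, so BCNF fails.
Because {Ward} is non-prime and the left side of DoctorID --> Ward is not a superkey, the relation is not in 3NF.
The proper key subset {DoctorID} of {DoctorID, NurseID} determines non-prime {Ward}, so the relation is not even in 2NF.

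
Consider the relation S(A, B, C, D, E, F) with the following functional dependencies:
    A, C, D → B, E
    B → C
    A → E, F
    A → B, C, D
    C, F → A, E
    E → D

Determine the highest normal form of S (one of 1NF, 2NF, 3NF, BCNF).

2NF

Candidate keys: {A}, {B, F}, {C, F}. Prime attributes: {A, B, C, F}.
For B → C we have {B}⁺ = {B, C}; {B} is not a superkey, so BCNF fails.
E → D has non-prime {D} on the right and a non-superkey on the left, so 3NF fails.
Checking every proper subset of each key, none determines a non-prime attribute — 2NF is satisfied.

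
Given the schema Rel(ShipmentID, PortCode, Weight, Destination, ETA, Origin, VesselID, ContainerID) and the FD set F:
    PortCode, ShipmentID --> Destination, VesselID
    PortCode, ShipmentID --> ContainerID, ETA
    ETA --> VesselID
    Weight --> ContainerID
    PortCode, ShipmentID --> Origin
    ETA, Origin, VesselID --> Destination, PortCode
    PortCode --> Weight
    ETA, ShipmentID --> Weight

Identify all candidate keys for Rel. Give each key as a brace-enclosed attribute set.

No FD produces {ShipmentID}, so it must be in every candidate key.
{PortCode, ShipmentID} is a candidate key since {PortCode, ShipmentID}⁺ = {ContainerID, Destination, ETA, Origin, PortCode, ShipmentID, VesselID, Weight} covers every attribute.
{ETA, Origin, ShipmentID} is a candidate key since {ETA, Origin, ShipmentID}⁺ = {ContainerID, Destination, ETA, Origin, PortCode, ShipmentID, VesselID, Weight} covers every attribute.
No proper subset of any of these is a key, and no other minimal superkey exists.

{ETA, Origin, ShipmentID}, {PortCode, ShipmentID}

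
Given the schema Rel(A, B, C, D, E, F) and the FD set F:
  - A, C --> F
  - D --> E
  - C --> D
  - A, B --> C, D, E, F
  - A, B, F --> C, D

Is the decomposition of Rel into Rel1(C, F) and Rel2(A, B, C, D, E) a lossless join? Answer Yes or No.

Rel1 ∩ Rel2 = {C}; its closure under F is {C, D, E}.
The closure covers neither Rel1 nor Rel2 entirely; the join is not lossless.

No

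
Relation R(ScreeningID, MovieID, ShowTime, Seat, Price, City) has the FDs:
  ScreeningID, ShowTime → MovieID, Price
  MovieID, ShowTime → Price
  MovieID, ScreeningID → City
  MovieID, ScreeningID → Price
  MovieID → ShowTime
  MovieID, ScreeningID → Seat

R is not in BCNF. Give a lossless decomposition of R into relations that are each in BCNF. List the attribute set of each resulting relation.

{City, MovieID, ScreeningID, Seat}; {MovieID, Price, ShowTime}

Candidate keys of the original relation: {MovieID, ScreeningID}, {ScreeningID, ShowTime}.
Within {City, MovieID, Price, ScreeningID, Seat, ShowTime}: {MovieID, ShowTime}⁺ ∩ {City, MovieID, Price, ScreeningID, Seat, ShowTime} = {MovieID, Price, ShowTime}, not the whole set, so MovieID, ShowTime → Price violates BCNF; decompose into {MovieID, Price, ShowTime} and {City, MovieID, ScreeningID, Seat, ShowTime}.
{MovieID, Price, ShowTime} is in BCNF.
Within {City, MovieID, ScreeningID, Seat, ShowTime}: {MovieID}⁺ ∩ {City, MovieID, ScreeningID, Seat, ShowTime} = {MovieID, ShowTime}, not the whole set, so MovieID → ShowTime violates BCNF; decompose into {MovieID, ShowTime} and {City, MovieID, ScreeningID, Seat}.
{MovieID, ShowTime} is in BCNF.
{City, MovieID, ScreeningID, Seat} is in BCNF.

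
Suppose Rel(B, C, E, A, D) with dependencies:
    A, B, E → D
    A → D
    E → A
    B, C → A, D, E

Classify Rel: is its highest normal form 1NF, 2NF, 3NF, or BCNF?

2NF

Candidate key: {B, C}. Prime attributes: {B, C}.
A, B, E → D: {A, B, E}⁺ = {A, B, D, E}, which is not all of the attributes, so the left side is not a superkey — BCNF is violated.
A, B, E → D determines the non-prime attribute {D} from a non-superkey — 3NF is violated.
No non-prime attribute depends on a proper subset of any candidate key, so 2NF holds.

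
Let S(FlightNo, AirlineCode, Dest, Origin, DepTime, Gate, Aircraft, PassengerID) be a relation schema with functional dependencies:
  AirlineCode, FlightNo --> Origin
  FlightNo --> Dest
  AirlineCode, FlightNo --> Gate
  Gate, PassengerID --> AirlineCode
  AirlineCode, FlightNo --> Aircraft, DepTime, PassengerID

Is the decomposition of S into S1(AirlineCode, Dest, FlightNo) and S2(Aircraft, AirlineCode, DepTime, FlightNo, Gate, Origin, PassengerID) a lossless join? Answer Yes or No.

S1 ∩ S2 = {AirlineCode, FlightNo}; its closure under F is {Aircraft, AirlineCode, DepTime, Dest, FlightNo, Gate, Origin, PassengerID}.
S1 is contained in that closure, so S1 ∩ S2 --> S1 holds and the join is lossless.

Yes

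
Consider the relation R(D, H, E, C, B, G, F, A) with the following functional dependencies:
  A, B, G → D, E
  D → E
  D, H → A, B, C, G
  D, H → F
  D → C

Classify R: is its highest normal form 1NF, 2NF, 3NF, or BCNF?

1NF

Candidate keys: {A, B, G, H}, {D, H}. Prime attributes: {A, B, D, G, H}.
A, B, G → D, E breaks BCNF: {A, B, G}⁺ = {A, B, C, D, E, G}, so {A, B, G} is not a superkey.
Because {E} is non-prime and the left side of A, B, G → D, E is not a superkey, the relation is not in 3NF.
{D} is a proper subset of the key {D, H}, and {D}⁺ contains the non-prime attributes {C, E} — a partial dependency, so 2NF is violated.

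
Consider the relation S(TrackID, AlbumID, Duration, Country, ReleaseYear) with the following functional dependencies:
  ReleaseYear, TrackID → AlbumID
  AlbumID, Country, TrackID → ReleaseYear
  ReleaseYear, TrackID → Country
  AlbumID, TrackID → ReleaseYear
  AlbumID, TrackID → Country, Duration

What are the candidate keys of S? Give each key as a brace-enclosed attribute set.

{TrackID} never appears on the right of any FD, so every key must include it.
{AlbumID, TrackID} is a candidate key since {AlbumID, TrackID}⁺ = {AlbumID, Country, Duration, ReleaseYear, TrackID} covers every attribute.
{ReleaseYear, TrackID} is a candidate key since {ReleaseYear, TrackID}⁺ = {AlbumID, Country, Duration, ReleaseYear, TrackID} covers every attribute.
Any other superkey properly contains one of these, so there are no further candidate keys.

{AlbumID, TrackID}, {ReleaseYear, TrackID}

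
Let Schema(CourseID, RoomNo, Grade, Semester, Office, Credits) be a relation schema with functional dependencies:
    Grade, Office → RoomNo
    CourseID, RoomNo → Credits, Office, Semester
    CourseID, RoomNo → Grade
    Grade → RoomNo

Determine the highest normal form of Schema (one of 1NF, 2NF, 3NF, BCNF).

Candidate keys: {CourseID, Grade}, {CourseID, RoomNo}. Prime attributes: {CourseID, Grade, RoomNo}.
Grade, Office → RoomNo: {Grade, Office}⁺ = {Grade, Office, RoomNo}, which is not all of the attributes, so the left side is not a superkey — BCNF is violated.
But every attribute on its right side ({RoomNo}) is prime, and the same holds for every other non-superkey FD, so 3NF still holds.

3NF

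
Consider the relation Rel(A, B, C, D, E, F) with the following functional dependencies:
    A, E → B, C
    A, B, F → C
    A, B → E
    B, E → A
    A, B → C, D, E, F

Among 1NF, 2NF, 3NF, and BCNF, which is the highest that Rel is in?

Candidate keys: {A, B}, {A, E}, {B, E}. Prime attributes: {A, B, E}.
Every FD has a superkey on the left, so the relation is in BCNF.

BCNF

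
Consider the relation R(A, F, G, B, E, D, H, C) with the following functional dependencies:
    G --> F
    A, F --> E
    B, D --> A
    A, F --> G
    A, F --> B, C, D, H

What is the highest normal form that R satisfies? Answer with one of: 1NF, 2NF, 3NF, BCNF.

3NF

Candidate keys: {A, F}, {A, G}, {B, D, F}, {B, D, G}. Prime attributes: {A, B, D, F, G}.
For G --> F we have {G}⁺ = {F, G}; {G} is not a superkey, so BCNF fails.
Its right-hand attributes {F} are all prime, as are those of every other non-superkey FD — the relation is in 3NF.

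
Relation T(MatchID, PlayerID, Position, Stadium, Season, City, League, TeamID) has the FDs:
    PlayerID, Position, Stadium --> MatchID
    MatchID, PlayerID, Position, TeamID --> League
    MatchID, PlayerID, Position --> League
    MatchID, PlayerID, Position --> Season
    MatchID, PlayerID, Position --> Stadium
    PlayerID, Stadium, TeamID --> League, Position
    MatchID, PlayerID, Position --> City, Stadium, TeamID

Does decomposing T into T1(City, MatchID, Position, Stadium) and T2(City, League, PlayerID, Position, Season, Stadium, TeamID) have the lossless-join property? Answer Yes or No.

No

Common attributes: {City, Position, Stadium}; their closure is {City, Position, Stadium}.
T1 ⊄ {City, Position, Stadium} and T2 ⊄ {City, Position, Stadium}, so the split is lossy.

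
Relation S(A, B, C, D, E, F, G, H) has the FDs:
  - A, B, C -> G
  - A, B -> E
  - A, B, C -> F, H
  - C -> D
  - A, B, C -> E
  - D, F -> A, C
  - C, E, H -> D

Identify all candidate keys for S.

{A, B, C}, {B, C, F}, {B, D, F}

{B} never appears on the right of any FD, so every key must include it.
Closure of {A, B, C} is {A, B, C, D, E, F, G, H}, the whole schema; {A, B, C} is a candidate key.
Closure of {B, C, F} is {A, B, C, D, E, F, G, H}, the whole schema; {B, C, F} is a candidate key.
Closure of {B, D, F} is {A, B, C, D, E, F, G, H}, the whole schema; {B, D, F} is a candidate key.
These are minimal and exhaustive — every other superkey contains one of them.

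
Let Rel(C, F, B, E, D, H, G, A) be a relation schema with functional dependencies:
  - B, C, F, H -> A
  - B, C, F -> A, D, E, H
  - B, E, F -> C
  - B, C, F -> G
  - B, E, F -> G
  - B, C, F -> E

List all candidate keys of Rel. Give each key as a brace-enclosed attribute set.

{B, C, F}, {B, E, F}

{B, F} never appear on the right of any FD, so every key must include all of them.
{B, C, F} is a candidate key since {B, C, F}⁺ = {A, B, C, D, E, F, G, H} covers every attribute.
{B, E, F} is a candidate key since {B, E, F}⁺ = {A, B, C, D, E, F, G, H} covers every attribute.
Any other superkey properly contains one of these, so there are no further candidate keys.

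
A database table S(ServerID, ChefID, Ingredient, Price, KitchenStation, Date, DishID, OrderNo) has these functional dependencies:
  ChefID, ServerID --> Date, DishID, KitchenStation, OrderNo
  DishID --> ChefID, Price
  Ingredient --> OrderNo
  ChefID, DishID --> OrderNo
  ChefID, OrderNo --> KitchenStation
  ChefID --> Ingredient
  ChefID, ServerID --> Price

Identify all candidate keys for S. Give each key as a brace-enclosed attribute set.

Attributes never on any right-hand side: {ServerID} — every candidate key must contain it.
{ChefID, ServerID}⁺ = {ChefID, Date, DishID, Ingredient, KitchenStation, OrderNo, Price, ServerID} — all of the relation — so {ChefID, ServerID} is a candidate key.
{DishID, ServerID}⁺ = {ChefID, Date, DishID, Ingredient, KitchenStation, OrderNo, Price, ServerID} — all of the relation — so {DishID, ServerID} is a candidate key.
Any other superkey properly contains one of these, so there are no further candidate keys.

{ChefID, ServerID}, {DishID, ServerID}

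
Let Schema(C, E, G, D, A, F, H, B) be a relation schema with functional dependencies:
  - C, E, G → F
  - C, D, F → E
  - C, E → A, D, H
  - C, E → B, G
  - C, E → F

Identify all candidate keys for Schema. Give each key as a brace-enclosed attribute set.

No FD produces {C}, so it must be in every candidate key.
{C, E}⁺ = {A, B, C, D, E, F, G, H}, which is every attribute, so {C, E} is a candidate key.
{C, D, F}⁺ = {A, B, C, D, E, F, G, H}, which is every attribute, so {C, D, F} is a candidate key.
No proper subset of any of these is a key, and no other minimal superkey exists.

{C, D, F}, {C, E}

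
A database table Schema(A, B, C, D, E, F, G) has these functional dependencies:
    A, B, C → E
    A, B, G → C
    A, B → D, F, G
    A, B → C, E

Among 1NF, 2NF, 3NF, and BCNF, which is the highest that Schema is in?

BCNF

Candidate key: {A, B}. Prime attributes: {A, B}.
The left-hand side of every FD is a superkey, so BCNF is satisfied.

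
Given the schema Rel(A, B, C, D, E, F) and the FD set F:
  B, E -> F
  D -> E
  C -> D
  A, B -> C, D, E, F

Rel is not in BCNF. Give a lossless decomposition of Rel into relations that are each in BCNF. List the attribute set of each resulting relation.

Candidate key of the original relation: {A, B}.
{A, B, C, D, E, F}: {B, E} determines {B, E, F} here but is not a superkey — split on B, E -> F, giving {B, E, F} and {A, B, C, D, E}.
{B, E, F} has no BCNF violation.
{A, B, C, D, E}: {D} determines {D, E} here but is not a superkey — split on D -> E, giving {D, E} and {A, B, C, D}.
{D, E} has no BCNF violation.
{A, B, C, D}: {C} determines {C, D} here but is not a superkey — split on C -> D, giving {C, D} and {A, B, C}.
{C, D} has no BCNF violation.
{A, B, C} has no BCNF violation.

{A, B, C}; {B, E, F}; {C, D}; {D, E}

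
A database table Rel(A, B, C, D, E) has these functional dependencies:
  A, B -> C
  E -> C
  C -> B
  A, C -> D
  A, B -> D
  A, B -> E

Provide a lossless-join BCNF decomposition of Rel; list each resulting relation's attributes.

{A, D, E}; {B, C}; {C, E}

Candidate keys of the original relation: {A, B}, {A, C}, {A, E}.
{A, B, C, D, E}: {E} determines {B, C, E} here but is not a superkey — split on E -> B, C, giving {B, C, E} and {A, D, E}.
{B, C, E}: {C} determines {B, C} here but is not a superkey — split on C -> B, giving {B, C} and {C, E}.
{B, C} has no BCNF violation.
{C, E} has no BCNF violation.
{A, D, E} has no BCNF violation.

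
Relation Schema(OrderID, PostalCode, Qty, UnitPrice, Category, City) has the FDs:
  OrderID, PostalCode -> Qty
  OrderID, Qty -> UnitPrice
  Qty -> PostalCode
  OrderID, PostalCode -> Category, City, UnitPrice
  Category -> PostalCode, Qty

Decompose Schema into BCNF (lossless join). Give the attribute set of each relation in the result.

Candidate keys of the original relation: {Category, OrderID}, {OrderID, PostalCode}, {OrderID, Qty}.
In {Category, City, OrderID, PostalCode, Qty, UnitPrice}, {Qty} is not a superkey ({Qty}⁺ restricted to this set is {PostalCode, Qty}), so split on Qty -> PostalCode into {PostalCode, Qty} and {Category, City, OrderID, Qty, UnitPrice}.
{PostalCode, Qty} is in BCNF.
In {Category, City, OrderID, Qty, UnitPrice}, {Category} is not a superkey ({Category}⁺ restricted to this set is {Category, Qty}), so split on Category -> Qty into {Category, Qty} and {Category, City, OrderID, UnitPrice}.
{Category, Qty} is in BCNF.
{Category, City, OrderID, UnitPrice} is in BCNF.

{Category, City, OrderID, UnitPrice}; {Category, Qty}; {PostalCode, Qty}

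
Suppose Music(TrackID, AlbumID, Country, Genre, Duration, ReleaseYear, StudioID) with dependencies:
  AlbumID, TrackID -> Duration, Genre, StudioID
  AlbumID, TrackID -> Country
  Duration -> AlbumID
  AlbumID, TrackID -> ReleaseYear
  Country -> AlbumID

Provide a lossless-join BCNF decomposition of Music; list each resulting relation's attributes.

Candidate keys of the original relation: {AlbumID, TrackID}, {Country, TrackID}, {Duration, TrackID}.
Within {AlbumID, Country, Duration, Genre, ReleaseYear, StudioID, TrackID}: {Duration}⁺ ∩ {AlbumID, Country, Duration, Genre, ReleaseYear, StudioID, TrackID} = {AlbumID, Duration}, not the whole set, so Duration -> AlbumID violates BCNF; decompose into {AlbumID, Duration} and {Country, Duration, Genre, ReleaseYear, StudioID, TrackID}.
{AlbumID, Duration}: every determinant is a superkey — BCNF.
{Country, Duration, Genre, ReleaseYear, StudioID, TrackID}: every determinant is a superkey — BCNF.

{AlbumID, Duration}; {Country, Duration, Genre, ReleaseYear, StudioID, TrackID}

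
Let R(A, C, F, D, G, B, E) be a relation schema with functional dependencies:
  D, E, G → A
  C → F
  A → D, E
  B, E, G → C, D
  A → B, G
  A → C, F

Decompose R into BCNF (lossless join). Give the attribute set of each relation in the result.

{A, B, C, D, E, G}; {C, F}

Candidate keys of the original relation: {A}, {B, E, G}, {D, E, G}.
Within {A, B, C, D, E, F, G}: {C}⁺ ∩ {A, B, C, D, E, F, G} = {C, F}, not the whole set, so C → F violates BCNF; decompose into {C, F} and {A, B, C, D, E, G}.
{C, F}: every determinant is a superkey — BCNF.
{A, B, C, D, E, G}: every determinant is a superkey — BCNF.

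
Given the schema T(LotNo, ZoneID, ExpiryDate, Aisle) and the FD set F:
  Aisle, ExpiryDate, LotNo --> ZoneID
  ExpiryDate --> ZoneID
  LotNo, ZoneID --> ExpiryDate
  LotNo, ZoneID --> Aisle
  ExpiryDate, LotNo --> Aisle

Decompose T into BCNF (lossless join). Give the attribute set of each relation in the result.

{Aisle, ExpiryDate, LotNo}; {ExpiryDate, ZoneID}

Candidate keys of the original relation: {ExpiryDate, LotNo}, {LotNo, ZoneID}.
Within {Aisle, ExpiryDate, LotNo, ZoneID}: {ExpiryDate}⁺ ∩ {Aisle, ExpiryDate, LotNo, ZoneID} = {ExpiryDate, ZoneID}, not the whole set, so ExpiryDate --> ZoneID violates BCNF; decompose into {ExpiryDate, ZoneID} and {Aisle, ExpiryDate, LotNo}.
{ExpiryDate, ZoneID} is in BCNF.
{Aisle, ExpiryDate, LotNo} is in BCNF.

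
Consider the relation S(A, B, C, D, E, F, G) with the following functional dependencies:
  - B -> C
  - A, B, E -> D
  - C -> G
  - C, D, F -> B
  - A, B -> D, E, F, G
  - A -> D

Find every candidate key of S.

No FD produces {A}, so it must be in every candidate key.
{A, B}⁺ = {A, B, C, D, E, F, G} — all of the relation — so {A, B} is a candidate key.
{A, C, F}⁺ = {A, B, C, D, E, F, G} — all of the relation — so {A, C, F} is a candidate key.
No proper subset of any of these is a key, and no other minimal superkey exists.

{A, B}, {A, C, F}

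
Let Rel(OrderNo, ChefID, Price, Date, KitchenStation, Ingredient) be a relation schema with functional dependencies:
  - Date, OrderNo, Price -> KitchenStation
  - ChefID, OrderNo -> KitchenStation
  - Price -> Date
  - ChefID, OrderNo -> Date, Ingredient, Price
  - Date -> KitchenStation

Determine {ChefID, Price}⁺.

{ChefID, Date, KitchenStation, Price}

Start with {ChefID, Price}.
Price -> Date applies; add {Date} → now {ChefID, Date, Price}.
Date -> KitchenStation applies; add {KitchenStation} → now {ChefID, Date, KitchenStation, Price}.
No further FD applies.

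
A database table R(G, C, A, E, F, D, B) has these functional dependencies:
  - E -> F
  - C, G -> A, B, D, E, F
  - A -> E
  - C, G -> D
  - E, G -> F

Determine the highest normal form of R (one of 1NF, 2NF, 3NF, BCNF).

Candidate key: {C, G}. Prime attributes: {C, G}.
E -> F breaks BCNF: {E}⁺ = {E, F}, so {E} is not a superkey.
E -> F determines the non-prime attribute {F} from a non-superkey — 3NF is violated.
No non-prime attribute depends on a proper subset of any candidate key, so 2NF holds.

2NF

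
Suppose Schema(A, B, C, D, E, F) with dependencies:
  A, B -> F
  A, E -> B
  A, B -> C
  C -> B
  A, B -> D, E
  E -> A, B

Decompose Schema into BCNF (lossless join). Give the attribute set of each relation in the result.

Candidate keys of the original relation: {A, B}, {A, C}, {E}.
{A, B, C, D, E, F}: {C} determines {B, C} here but is not a superkey — split on C -> B, giving {B, C} and {A, C, D, E, F}.
{B, C}: every determinant is a superkey — BCNF.
{A, C, D, E, F}: every determinant is a superkey — BCNF.

{A, C, D, E, F}; {B, C}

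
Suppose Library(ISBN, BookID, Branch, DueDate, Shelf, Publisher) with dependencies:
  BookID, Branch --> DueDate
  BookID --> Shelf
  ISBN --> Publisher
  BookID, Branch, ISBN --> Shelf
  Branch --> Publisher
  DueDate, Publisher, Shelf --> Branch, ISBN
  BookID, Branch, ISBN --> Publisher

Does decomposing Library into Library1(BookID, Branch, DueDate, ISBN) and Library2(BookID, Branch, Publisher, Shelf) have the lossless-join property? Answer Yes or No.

Yes

Library1 ∩ Library2 = {BookID, Branch}; its closure under F is {BookID, Branch, DueDate, ISBN, Publisher, Shelf}.
Since Library1 ⊆ {BookID, Branch, DueDate, ISBN, Publisher, Shelf}, the intersection is a superkey of Library1; the decomposition is lossless.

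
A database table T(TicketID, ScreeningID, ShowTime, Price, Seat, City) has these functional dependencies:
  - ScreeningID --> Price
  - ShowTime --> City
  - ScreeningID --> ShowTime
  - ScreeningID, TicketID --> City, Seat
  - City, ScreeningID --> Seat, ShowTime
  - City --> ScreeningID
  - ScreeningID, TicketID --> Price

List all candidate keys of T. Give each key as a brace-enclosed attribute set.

No FD produces {TicketID}, so it must be in every candidate key.
{City, TicketID}⁺ = {City, Price, ScreeningID, Seat, ShowTime, TicketID}, which is every attribute, so {City, TicketID} is a candidate key.
{ScreeningID, TicketID}⁺ = {City, Price, ScreeningID, Seat, ShowTime, TicketID}, which is every attribute, so {ScreeningID, TicketID} is a candidate key.
{ShowTime, TicketID}⁺ = {City, Price, ScreeningID, Seat, ShowTime, TicketID}, which is every attribute, so {ShowTime, TicketID} is a candidate key.
These are minimal and exhaustive — every other superkey contains one of them.

{City, TicketID}, {ScreeningID, TicketID}, {ShowTime, TicketID}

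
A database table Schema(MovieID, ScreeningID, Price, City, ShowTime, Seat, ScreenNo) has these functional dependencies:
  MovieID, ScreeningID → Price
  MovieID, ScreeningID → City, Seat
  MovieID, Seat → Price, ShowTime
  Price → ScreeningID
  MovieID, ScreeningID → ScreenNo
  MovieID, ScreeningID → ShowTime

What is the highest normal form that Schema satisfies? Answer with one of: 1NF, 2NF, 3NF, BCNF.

Candidate keys: {MovieID, Price}, {MovieID, ScreeningID}, {MovieID, Seat}. Prime attributes: {MovieID, Price, ScreeningID, Seat}.
Price → ScreeningID breaks BCNF: {Price}⁺ = {Price, ScreeningID}, so {Price} is not a superkey.
Its right-hand attributes {ScreeningID} are all prime, as are those of every other non-superkey FD — the relation is in 3NF.

3NF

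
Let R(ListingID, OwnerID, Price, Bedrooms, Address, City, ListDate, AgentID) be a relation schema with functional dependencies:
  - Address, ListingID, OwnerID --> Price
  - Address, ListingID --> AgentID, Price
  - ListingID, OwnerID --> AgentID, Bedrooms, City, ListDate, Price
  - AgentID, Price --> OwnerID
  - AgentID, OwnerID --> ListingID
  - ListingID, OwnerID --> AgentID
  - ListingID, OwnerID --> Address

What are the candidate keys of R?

{Address, ListingID}⁺ = {Address, AgentID, Bedrooms, City, ListDate, ListingID, OwnerID, Price} — all of the relation — so {Address, ListingID} is a candidate key.
{AgentID, OwnerID}⁺ = {Address, AgentID, Bedrooms, City, ListDate, ListingID, OwnerID, Price} — all of the relation — so {AgentID, OwnerID} is a candidate key.
{AgentID, Price}⁺ = {Address, AgentID, Bedrooms, City, ListDate, ListingID, OwnerID, Price} — all of the relation — so {AgentID, Price} is a candidate key.
{ListingID, OwnerID}⁺ = {Address, AgentID, Bedrooms, City, ListDate, ListingID, OwnerID, Price} — all of the relation — so {ListingID, OwnerID} is a candidate key.
These are minimal and exhaustive — every other superkey contains one of them.

{Address, ListingID}, {AgentID, OwnerID}, {AgentID, Price}, {ListingID, OwnerID}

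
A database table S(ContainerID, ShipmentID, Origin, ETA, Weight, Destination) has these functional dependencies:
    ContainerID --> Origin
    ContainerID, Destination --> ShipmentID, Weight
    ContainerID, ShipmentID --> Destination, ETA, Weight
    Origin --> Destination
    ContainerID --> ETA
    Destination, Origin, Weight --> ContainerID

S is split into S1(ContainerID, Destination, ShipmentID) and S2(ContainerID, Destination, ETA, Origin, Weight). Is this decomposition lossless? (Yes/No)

The shared attributes are {ContainerID, Destination} and {ContainerID, Destination}⁺ = {ContainerID, Destination, ETA, Origin, ShipmentID, Weight}.
Since S1 ⊆ {ContainerID, Destination, ETA, Origin, ShipmentID, Weight}, the intersection is a superkey of S1; the decomposition is lossless.

Yes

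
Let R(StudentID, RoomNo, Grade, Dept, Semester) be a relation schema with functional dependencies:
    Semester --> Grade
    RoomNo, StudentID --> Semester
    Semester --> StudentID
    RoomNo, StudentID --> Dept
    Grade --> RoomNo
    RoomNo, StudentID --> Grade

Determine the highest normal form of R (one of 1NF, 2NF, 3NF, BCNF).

Candidate keys: {Grade, StudentID}, {RoomNo, StudentID}, {Semester}. Prime attributes: {Grade, RoomNo, Semester, StudentID}.
For Grade --> RoomNo we have {Grade}⁺ = {Grade, RoomNo}; {Grade} is not a superkey, so BCNF fails.
Its right-hand attributes {RoomNo} are all prime, as are those of every other non-superkey FD — the relation is in 3NF.

3NF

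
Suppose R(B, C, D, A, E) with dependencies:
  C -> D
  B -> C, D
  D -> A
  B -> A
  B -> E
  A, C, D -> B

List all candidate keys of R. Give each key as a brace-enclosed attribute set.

{B}, {C}

{B}⁺ = {A, B, C, D, E} — all of the relation — so {B} is a candidate key.
{C}⁺ = {A, B, C, D, E} — all of the relation — so {C} is a candidate key.
These are minimal and exhaustive — every other superkey contains one of them.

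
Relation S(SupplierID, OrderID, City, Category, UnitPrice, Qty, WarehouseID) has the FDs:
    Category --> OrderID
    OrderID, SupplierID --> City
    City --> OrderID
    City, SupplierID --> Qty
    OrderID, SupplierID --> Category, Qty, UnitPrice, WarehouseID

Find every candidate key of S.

{SupplierID} never appears on the right of any FD, so every key must include it.
{Category, SupplierID}⁺ = {Category, City, OrderID, Qty, SupplierID, UnitPrice, WarehouseID}, which is every attribute, so {Category, SupplierID} is a candidate key.
{City, SupplierID}⁺ = {Category, City, OrderID, Qty, SupplierID, UnitPrice, WarehouseID}, which is every attribute, so {City, SupplierID} is a candidate key.
{OrderID, SupplierID}⁺ = {Category, City, OrderID, Qty, SupplierID, UnitPrice, WarehouseID}, which is every attribute, so {OrderID, SupplierID} is a candidate key.
No proper subset of any of these is a key, and no other minimal superkey exists.

{Category, SupplierID}, {City, SupplierID}, {OrderID, SupplierID}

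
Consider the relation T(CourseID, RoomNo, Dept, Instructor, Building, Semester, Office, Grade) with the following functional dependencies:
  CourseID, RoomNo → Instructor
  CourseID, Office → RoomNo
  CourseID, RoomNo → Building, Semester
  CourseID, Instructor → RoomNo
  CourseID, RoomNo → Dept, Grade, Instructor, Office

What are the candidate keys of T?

{CourseID, Instructor}, {CourseID, Office}, {CourseID, RoomNo}

{CourseID} never appears on the right of any FD, so every key must include it.
{CourseID, Instructor}⁺ = {Building, CourseID, Dept, Grade, Instructor, Office, RoomNo, Semester} — all of the relation — so {CourseID, Instructor} is a candidate key.
{CourseID, Office}⁺ = {Building, CourseID, Dept, Grade, Instructor, Office, RoomNo, Semester} — all of the relation — so {CourseID, Office} is a candidate key.
{CourseID, RoomNo}⁺ = {Building, CourseID, Dept, Grade, Instructor, Office, RoomNo, Semester} — all of the relation — so {CourseID, RoomNo} is a candidate key.
These are minimal and exhaustive — every other superkey contains one of them.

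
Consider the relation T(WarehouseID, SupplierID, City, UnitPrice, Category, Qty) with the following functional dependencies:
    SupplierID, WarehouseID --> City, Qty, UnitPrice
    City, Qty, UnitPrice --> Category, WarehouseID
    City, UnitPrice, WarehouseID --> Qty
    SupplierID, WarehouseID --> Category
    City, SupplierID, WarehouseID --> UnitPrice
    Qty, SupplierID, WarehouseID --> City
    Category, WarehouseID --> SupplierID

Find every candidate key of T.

{Category, WarehouseID}, {City, Qty, UnitPrice}, {City, UnitPrice, WarehouseID}, {SupplierID, WarehouseID}

Closure of {Category, WarehouseID} is {Category, City, Qty, SupplierID, UnitPrice, WarehouseID}, the whole schema; {Category, WarehouseID} is a candidate key.
Closure of {SupplierID, WarehouseID} is {Category, City, Qty, SupplierID, UnitPrice, WarehouseID}, the whole schema; {SupplierID, WarehouseID} is a candidate key.
Closure of {City, Qty, UnitPrice} is {Category, City, Qty, SupplierID, UnitPrice, WarehouseID}, the whole schema; {City, Qty, UnitPrice} is a candidate key.
Closure of {City, UnitPrice, WarehouseID} is {Category, City, Qty, SupplierID, UnitPrice, WarehouseID}, the whole schema; {City, UnitPrice, WarehouseID} is a candidate key.
No proper subset of any of these is a key, and no other minimal superkey exists.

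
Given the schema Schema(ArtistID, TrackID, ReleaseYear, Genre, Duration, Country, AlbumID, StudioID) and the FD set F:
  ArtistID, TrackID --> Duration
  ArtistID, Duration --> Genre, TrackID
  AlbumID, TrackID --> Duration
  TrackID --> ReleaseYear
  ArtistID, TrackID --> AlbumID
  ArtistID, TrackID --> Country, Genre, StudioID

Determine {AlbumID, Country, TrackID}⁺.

Start with {AlbumID, Country, TrackID}.
AlbumID, TrackID --> Duration applies; add {Duration} → now {AlbumID, Country, Duration, TrackID}.
TrackID --> ReleaseYear applies; add {ReleaseYear} → now {AlbumID, Country, Duration, ReleaseYear, TrackID}.
No further FD applies.

{AlbumID, Country, Duration, ReleaseYear, TrackID}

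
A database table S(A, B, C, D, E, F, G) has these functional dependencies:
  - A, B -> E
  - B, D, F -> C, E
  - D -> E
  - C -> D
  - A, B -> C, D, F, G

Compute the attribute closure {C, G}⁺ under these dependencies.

{C, D, E, G}

Start with {C, G}.
C -> D applies; add {D} → now {C, D, G}.
D -> E applies; add {E} → now {C, D, E, G}.
No further FD applies.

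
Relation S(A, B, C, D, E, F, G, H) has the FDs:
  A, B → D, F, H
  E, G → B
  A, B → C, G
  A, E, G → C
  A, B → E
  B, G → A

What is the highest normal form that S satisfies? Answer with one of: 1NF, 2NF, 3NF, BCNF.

BCNF

Candidate keys: {A, B}, {B, G}, {E, G}. Prime attributes: {A, B, E, G}.
Every FD has a superkey on the left, so the relation is in BCNF.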